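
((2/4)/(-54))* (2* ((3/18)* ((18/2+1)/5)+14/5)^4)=-4879681/2733750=-1.78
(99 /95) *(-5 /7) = -99 /133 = -0.74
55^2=3025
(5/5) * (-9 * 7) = -63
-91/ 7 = -13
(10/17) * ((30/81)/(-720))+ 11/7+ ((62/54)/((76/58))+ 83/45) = 47160149/10988460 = 4.29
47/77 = 0.61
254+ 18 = 272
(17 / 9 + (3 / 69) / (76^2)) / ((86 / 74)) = 83561725 / 51412176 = 1.63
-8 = -8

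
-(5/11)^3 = -125/1331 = -0.09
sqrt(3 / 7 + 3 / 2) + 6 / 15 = 2 / 5 + 3*sqrt(42) / 14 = 1.79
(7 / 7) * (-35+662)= 627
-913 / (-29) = 913 / 29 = 31.48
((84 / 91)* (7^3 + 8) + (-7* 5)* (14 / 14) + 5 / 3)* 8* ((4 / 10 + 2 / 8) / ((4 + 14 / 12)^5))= 58765824 / 143145755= 0.41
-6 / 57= -2 / 19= -0.11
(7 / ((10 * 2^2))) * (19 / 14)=19 / 80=0.24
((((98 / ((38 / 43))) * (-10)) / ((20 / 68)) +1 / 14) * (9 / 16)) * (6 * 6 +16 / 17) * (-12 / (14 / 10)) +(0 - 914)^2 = 47700366019 / 31654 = 1506930.12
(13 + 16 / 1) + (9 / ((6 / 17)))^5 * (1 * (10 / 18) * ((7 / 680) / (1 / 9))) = 142076645 / 256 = 554986.89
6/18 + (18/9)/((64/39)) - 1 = 53/96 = 0.55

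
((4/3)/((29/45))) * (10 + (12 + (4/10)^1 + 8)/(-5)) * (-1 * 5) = -1776/29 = -61.24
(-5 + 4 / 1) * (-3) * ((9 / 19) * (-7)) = -189 / 19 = -9.95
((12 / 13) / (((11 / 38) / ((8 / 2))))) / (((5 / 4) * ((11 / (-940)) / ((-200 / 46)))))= 137164800 / 36179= 3791.28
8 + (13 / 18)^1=157 / 18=8.72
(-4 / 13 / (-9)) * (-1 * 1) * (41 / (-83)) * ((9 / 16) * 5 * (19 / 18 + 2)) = 11275 / 77688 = 0.15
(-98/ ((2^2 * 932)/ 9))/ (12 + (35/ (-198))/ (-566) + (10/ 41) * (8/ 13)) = -6585479901/ 338209296718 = -0.02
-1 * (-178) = 178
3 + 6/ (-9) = 7/ 3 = 2.33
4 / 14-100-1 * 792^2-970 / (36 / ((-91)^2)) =-107161823 / 126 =-850490.66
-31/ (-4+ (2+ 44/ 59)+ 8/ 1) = -1829/ 398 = -4.60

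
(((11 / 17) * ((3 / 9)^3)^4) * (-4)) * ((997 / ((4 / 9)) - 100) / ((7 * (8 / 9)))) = -0.00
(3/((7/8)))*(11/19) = 264/133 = 1.98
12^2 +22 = 166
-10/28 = -5/14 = -0.36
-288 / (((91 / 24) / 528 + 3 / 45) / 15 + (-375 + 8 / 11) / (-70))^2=-12746807377920000 / 1267618682798689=-10.06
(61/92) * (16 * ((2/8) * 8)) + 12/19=21.85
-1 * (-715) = 715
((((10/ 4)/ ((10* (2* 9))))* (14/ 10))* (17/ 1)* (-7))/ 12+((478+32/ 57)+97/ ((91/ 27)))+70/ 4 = 3918748783/ 7469280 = 524.65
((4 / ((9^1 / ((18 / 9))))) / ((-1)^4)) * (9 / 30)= 4 / 15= 0.27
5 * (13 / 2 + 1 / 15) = 197 / 6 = 32.83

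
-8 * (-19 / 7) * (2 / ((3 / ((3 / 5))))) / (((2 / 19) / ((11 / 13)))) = 31768 / 455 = 69.82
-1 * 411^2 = -168921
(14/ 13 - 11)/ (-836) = 129/ 10868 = 0.01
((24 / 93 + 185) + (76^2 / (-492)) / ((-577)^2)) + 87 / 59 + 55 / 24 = 37753459163657 / 199728102248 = 189.02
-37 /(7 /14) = -74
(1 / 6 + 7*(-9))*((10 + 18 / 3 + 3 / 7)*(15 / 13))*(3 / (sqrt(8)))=-50025*sqrt(2) / 56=-1263.32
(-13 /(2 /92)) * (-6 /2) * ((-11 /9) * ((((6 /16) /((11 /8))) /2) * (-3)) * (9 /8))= 8073 /8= 1009.12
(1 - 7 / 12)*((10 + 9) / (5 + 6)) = 95 / 132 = 0.72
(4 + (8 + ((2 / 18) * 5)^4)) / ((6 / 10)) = 396785 / 19683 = 20.16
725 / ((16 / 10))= 3625 / 8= 453.12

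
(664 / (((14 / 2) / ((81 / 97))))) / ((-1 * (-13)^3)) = 53784 / 1491763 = 0.04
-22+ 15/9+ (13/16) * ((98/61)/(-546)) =-59543/2928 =-20.34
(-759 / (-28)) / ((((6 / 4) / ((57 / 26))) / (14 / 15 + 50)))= 918137 / 455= 2017.88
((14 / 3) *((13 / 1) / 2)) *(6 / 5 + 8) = 4186 / 15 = 279.07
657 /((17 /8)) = 5256 /17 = 309.18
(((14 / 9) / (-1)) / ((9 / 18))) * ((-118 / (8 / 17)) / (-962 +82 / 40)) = -140420 / 172791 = -0.81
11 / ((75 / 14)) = 154 / 75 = 2.05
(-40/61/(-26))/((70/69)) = 138/5551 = 0.02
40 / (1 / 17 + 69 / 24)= 5440 / 399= 13.63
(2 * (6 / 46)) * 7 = 42 / 23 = 1.83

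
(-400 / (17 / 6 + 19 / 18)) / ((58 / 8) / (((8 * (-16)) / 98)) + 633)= -0.16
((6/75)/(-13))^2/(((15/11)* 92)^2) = 121/50288062500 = 0.00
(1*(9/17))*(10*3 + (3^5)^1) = 2457/17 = 144.53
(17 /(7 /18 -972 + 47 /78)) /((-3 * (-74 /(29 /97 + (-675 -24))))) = 22467081 /407739112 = 0.06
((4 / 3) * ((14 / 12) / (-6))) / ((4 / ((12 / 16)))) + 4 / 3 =1.28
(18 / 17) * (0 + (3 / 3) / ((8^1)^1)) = 9 / 68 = 0.13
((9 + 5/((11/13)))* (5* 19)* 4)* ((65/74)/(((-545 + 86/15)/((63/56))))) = -34178625/3292223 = -10.38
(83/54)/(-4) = -83/216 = -0.38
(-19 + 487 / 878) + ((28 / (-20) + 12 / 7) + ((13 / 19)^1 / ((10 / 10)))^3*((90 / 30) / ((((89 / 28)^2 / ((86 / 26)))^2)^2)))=-18.12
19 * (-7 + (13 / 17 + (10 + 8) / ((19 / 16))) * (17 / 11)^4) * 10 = 15928.08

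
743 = 743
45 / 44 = 1.02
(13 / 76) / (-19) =-13 / 1444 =-0.01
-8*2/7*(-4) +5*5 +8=295/7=42.14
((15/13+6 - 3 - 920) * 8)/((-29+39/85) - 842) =2024020/240487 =8.42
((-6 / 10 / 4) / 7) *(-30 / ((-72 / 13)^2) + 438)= -53941 / 5760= -9.36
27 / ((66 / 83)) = 747 / 22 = 33.95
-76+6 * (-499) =-3070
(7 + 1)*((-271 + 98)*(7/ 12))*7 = -16954/ 3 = -5651.33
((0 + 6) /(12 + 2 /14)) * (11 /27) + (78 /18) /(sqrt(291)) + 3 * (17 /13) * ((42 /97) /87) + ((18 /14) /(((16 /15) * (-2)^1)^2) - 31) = -6115399448707 /200526842880 + 13 * sqrt(291) /873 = -30.24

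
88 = 88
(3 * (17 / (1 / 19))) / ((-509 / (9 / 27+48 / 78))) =-11951 / 6617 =-1.81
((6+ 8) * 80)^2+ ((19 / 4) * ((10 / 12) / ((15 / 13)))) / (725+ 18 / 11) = 721902185117 / 575496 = 1254400.00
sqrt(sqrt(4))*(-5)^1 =-5*sqrt(2) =-7.07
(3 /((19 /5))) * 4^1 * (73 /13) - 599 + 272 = -76389 /247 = -309.27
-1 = -1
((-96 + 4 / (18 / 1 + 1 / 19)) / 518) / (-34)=8213 / 1510229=0.01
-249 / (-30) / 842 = 83 / 8420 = 0.01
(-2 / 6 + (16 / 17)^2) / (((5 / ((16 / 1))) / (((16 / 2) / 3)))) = 61312 / 13005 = 4.71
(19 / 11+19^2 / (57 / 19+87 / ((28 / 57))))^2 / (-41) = -42851070025 / 126167402889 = -0.34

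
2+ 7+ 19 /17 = 10.12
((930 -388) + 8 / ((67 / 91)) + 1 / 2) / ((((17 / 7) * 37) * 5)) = 519057 / 421430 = 1.23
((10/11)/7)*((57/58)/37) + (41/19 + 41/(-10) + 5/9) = -195407041/141281910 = -1.38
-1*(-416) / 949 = 32 / 73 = 0.44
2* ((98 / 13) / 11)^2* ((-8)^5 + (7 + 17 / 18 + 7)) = -5662086220 / 184041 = -30765.35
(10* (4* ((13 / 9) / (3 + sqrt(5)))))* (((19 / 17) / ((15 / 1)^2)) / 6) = 247 / 6885 - 247* sqrt(5) / 20655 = 0.01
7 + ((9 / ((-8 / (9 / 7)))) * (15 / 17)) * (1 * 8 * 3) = -2812 / 119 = -23.63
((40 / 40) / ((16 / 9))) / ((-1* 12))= -3 / 64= -0.05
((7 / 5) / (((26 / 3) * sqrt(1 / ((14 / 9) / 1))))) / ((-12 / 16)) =-14 * sqrt(14) / 195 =-0.27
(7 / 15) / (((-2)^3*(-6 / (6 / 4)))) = 7 / 480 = 0.01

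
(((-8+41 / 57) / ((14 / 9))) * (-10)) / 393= 2075 / 17423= 0.12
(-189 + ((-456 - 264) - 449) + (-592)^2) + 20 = 349126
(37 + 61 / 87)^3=35287552000 / 658503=53587.53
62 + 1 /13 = 807 /13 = 62.08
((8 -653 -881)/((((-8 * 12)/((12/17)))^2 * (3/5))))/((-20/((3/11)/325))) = 763/132246400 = 0.00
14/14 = 1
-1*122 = -122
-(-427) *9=3843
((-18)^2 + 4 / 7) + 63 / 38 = 86777 / 266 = 326.23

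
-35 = -35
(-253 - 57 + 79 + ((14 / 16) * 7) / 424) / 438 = -783503 / 1485696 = -0.53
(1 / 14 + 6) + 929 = 13091 / 14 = 935.07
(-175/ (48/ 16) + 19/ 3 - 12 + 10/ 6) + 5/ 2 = -359/ 6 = -59.83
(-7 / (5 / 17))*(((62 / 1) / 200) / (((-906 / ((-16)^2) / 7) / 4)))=3305344 / 56625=58.37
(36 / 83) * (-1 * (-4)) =144 / 83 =1.73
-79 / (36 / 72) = -158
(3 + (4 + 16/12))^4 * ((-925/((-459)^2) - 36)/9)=-2963062890625/153586449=-19292.48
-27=-27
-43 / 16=-2.69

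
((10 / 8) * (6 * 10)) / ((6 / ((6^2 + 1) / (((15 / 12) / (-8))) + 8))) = -2860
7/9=0.78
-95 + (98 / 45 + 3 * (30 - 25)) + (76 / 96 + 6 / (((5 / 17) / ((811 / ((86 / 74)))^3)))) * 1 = 39685366356950075 / 5724504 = 6932542340.25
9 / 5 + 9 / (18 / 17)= 103 / 10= 10.30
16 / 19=0.84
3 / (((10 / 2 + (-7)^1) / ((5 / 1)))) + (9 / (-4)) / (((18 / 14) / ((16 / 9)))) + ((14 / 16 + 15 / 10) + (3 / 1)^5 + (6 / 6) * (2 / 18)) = 1879 / 8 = 234.88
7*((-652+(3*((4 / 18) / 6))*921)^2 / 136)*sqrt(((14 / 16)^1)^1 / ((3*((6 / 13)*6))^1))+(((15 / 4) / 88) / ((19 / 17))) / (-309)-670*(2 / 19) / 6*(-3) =24291435 / 688864+1119671*sqrt(546) / 5184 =5082.13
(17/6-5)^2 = 169/36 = 4.69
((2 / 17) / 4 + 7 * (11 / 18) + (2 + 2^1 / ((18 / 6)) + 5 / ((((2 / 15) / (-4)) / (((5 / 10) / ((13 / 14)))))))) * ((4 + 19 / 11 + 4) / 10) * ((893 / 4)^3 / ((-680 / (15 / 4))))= 4404706.67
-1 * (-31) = 31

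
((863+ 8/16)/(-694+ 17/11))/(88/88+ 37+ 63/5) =-8635/350382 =-0.02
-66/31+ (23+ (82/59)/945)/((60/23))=693594911/103704300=6.69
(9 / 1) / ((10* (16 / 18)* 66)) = 27 / 1760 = 0.02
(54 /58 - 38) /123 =-1075 /3567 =-0.30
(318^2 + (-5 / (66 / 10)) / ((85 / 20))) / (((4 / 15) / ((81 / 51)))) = 1914653160 / 3179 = 602281.59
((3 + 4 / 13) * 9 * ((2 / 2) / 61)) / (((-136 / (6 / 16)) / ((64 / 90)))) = -129 / 134810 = -0.00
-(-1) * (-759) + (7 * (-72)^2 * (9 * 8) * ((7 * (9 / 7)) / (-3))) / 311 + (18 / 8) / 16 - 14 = -517028305 / 19904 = -25976.10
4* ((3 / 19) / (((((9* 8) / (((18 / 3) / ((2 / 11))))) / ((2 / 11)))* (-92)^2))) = 0.00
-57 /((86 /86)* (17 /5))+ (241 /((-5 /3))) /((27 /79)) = -336488 /765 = -439.85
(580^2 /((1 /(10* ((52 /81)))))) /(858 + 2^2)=87464000 /34911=2505.34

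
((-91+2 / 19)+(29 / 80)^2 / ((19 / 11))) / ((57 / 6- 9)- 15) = 11043549 / 1763200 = 6.26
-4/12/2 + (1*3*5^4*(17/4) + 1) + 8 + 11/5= 478787/60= 7979.78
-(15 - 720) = 705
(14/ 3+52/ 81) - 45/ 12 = 505/ 324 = 1.56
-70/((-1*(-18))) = -35/9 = -3.89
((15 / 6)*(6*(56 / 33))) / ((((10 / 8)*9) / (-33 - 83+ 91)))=-56.57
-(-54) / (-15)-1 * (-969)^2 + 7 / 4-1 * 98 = -18781217 / 20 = -939060.85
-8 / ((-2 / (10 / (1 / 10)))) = 400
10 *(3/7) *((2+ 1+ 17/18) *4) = 1420/21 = 67.62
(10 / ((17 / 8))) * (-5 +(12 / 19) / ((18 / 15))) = -400 / 19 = -21.05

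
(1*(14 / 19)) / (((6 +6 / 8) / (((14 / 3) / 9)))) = 784 / 13851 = 0.06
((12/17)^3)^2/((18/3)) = 497664/24137569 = 0.02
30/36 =5/6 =0.83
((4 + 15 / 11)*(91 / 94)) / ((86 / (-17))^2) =1551641 / 7647464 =0.20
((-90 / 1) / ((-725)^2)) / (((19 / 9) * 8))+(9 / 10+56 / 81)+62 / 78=20075131357 / 8412943500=2.39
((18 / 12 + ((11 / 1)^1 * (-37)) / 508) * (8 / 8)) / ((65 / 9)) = 0.10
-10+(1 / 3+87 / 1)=232 / 3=77.33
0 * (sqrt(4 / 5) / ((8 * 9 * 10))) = 0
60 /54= 10 /9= 1.11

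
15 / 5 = 3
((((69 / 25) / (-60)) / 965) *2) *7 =-161 / 241250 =-0.00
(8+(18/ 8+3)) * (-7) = -371/ 4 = -92.75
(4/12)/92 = 1/276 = 0.00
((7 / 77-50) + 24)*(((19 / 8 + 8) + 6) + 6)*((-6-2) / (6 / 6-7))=-17005 / 22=-772.95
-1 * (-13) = 13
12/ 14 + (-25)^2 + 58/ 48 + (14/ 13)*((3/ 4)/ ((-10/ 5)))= 1368629/ 2184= 626.66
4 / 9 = 0.44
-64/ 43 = -1.49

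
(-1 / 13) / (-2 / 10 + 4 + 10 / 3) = -15 / 1391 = -0.01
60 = 60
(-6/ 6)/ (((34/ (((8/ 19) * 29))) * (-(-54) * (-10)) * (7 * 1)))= 29/ 305235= 0.00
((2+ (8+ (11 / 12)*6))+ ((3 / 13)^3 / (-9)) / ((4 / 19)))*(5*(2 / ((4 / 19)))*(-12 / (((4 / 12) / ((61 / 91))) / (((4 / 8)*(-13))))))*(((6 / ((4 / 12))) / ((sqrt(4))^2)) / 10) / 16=1826040429 / 562432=3246.69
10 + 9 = 19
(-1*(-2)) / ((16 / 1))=1 / 8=0.12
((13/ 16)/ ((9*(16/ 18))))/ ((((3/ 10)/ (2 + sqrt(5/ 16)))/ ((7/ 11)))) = 455*sqrt(5)/ 8448 + 455/ 1056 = 0.55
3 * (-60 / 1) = -180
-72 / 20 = -3.60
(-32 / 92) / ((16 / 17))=-17 / 46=-0.37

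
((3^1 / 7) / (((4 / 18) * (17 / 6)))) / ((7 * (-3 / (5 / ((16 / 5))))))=-675 / 13328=-0.05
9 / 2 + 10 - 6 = 17 / 2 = 8.50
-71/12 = -5.92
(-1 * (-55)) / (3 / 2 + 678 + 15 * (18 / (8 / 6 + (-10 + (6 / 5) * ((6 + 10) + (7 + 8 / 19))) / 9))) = 7865 / 108711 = 0.07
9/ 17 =0.53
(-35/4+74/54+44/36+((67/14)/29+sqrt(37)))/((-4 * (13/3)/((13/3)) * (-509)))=-131377/44637264+sqrt(37)/2036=0.00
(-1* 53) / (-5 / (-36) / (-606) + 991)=-1156248 / 21619651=-0.05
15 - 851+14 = -822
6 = 6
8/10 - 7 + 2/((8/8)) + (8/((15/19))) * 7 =1001/15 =66.73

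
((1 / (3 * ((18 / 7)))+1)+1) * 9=115 / 6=19.17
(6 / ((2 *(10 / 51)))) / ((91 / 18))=1377 / 455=3.03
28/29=0.97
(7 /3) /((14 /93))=31 /2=15.50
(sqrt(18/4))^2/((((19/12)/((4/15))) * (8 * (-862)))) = -9/81890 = -0.00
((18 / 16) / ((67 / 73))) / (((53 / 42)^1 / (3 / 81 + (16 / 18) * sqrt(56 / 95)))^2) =57232 * sqrt(1330) / 53637855 + 115719527 / 321827130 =0.40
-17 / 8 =-2.12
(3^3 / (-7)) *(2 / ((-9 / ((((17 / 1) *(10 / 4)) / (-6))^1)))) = -6.07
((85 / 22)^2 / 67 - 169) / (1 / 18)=-49257963 / 16214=-3037.99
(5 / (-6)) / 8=-5 / 48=-0.10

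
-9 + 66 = 57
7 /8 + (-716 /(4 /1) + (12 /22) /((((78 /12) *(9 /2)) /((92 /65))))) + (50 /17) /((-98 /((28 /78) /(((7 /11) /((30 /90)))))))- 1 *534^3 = -152273482.10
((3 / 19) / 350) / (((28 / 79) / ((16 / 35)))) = 474 / 814625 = 0.00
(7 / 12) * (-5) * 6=-35 / 2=-17.50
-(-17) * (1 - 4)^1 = -51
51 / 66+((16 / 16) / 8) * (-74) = -373 / 44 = -8.48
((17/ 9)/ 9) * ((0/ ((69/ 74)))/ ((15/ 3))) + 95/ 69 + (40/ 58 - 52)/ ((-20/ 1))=39443/ 10005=3.94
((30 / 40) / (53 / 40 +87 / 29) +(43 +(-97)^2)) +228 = 1674670 / 173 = 9680.17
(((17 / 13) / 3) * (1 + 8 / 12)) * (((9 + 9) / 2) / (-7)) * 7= -85 / 13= -6.54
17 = 17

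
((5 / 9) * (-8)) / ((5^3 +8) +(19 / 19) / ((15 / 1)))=-50 / 1497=-0.03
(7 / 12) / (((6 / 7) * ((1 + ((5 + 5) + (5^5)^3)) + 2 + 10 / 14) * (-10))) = -343 / 153808593819120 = -0.00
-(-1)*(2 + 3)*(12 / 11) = 60 / 11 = 5.45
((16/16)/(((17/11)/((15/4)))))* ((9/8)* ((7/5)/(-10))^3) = -101871/13600000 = -0.01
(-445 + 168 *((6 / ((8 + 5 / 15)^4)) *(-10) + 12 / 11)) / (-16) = 226718131 / 13750000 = 16.49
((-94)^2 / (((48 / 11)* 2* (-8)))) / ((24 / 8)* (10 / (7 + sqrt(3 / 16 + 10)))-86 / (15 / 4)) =275429165 / 37379072-3037375* sqrt(163) / 37379072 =6.33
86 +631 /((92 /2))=99.72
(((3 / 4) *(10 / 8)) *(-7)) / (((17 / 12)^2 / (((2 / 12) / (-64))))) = 315 / 36992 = 0.01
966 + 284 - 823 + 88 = 515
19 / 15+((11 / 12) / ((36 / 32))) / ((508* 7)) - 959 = -229884677 / 240030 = -957.73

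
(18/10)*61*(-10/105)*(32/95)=-3.52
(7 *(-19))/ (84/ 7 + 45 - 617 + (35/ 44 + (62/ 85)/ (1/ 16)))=497420/ 2047777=0.24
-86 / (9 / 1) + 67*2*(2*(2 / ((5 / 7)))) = 33338 / 45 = 740.84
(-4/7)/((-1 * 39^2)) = 4/10647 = 0.00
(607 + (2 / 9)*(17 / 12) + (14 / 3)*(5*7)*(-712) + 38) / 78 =-6244993 / 4212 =-1482.67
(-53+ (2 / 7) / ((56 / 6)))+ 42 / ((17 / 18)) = -14159 / 1666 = -8.50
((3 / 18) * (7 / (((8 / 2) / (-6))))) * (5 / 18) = -35 / 72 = -0.49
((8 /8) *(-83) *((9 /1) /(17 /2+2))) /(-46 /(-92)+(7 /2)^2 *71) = -1992 /24367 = -0.08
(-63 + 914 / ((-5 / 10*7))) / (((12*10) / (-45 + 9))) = 6807 / 70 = 97.24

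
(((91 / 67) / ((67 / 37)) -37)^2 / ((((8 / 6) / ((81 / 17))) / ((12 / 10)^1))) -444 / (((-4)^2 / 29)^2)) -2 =457604568704413 / 109622098240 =4174.38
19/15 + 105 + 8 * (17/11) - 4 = 18914/165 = 114.63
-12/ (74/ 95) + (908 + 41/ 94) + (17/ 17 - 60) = 2900759/ 3478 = 834.03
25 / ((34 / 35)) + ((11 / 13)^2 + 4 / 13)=26.76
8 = 8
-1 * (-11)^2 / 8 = -121 / 8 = -15.12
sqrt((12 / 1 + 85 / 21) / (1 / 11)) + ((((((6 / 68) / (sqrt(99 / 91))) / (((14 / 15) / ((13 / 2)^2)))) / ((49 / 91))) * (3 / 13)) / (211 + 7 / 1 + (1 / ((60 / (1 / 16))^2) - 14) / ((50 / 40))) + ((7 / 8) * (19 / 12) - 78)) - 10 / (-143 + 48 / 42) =-810755 / 10592 + 547560000 * sqrt(1001) / 2182934485963 + sqrt(77847) / 21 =-63.25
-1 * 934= -934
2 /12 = 1 /6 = 0.17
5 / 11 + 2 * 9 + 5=258 / 11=23.45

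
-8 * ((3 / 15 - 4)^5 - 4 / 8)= 19821292 / 3125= 6342.81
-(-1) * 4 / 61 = 4 / 61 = 0.07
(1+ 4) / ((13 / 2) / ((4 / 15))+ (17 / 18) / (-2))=360 / 1721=0.21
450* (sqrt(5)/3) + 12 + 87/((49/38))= 3894/49 + 150* sqrt(5)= 414.88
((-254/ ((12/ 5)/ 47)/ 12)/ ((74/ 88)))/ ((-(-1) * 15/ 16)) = -525.80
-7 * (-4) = 28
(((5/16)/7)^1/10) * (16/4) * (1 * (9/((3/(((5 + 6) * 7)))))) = 33/8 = 4.12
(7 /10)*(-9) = -63 /10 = -6.30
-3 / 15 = -1 / 5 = -0.20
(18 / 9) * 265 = 530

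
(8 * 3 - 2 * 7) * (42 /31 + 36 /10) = 1536 /31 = 49.55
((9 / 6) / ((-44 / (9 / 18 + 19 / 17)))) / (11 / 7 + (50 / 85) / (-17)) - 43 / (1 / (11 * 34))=-799984793 / 49744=-16082.04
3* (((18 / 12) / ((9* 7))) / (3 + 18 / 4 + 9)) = 1 / 231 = 0.00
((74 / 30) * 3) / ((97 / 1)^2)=37 / 47045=0.00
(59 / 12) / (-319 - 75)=-59 / 4728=-0.01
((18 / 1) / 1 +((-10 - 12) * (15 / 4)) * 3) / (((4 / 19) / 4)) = -8721 / 2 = -4360.50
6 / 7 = 0.86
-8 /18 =-4 /9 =-0.44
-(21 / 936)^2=-49 / 97344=-0.00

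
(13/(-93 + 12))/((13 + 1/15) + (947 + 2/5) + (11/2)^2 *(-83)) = 260/2511459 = 0.00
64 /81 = 0.79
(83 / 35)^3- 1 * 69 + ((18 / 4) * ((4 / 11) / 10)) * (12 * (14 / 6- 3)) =-26869868 / 471625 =-56.97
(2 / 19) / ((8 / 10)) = 5 / 38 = 0.13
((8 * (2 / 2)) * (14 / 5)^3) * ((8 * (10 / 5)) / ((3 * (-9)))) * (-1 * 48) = 5619712 / 1125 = 4995.30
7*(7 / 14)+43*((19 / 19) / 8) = 8.88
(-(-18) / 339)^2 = 36 / 12769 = 0.00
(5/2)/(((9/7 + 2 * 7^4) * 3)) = 35/201738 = 0.00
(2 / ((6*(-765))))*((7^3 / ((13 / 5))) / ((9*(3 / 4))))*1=-1372 / 161109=-0.01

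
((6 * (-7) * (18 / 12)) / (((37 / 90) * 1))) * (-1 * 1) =5670 / 37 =153.24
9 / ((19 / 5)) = 45 / 19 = 2.37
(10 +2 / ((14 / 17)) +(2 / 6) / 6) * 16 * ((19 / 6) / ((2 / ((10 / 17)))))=597740 / 3213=186.04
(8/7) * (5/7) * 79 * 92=5933.06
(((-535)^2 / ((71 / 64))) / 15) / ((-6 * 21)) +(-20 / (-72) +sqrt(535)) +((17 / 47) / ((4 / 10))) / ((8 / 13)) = -1359912605 / 10091088 +sqrt(535) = -111.63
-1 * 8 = -8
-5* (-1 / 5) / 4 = 1 / 4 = 0.25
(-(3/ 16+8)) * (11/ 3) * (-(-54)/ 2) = -12969/ 16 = -810.56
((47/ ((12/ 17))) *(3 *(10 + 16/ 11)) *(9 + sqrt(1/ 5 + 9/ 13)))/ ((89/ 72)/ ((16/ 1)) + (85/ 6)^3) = 86982336 *sqrt(3770)/ 7025780905 + 782841024/ 108088937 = 8.00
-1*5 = -5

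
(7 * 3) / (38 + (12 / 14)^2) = 1029 / 1898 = 0.54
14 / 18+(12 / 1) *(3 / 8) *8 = 331 / 9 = 36.78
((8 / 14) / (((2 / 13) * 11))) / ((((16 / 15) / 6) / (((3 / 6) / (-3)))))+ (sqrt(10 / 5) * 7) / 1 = -195 / 616+ 7 * sqrt(2) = 9.58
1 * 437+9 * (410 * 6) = 22577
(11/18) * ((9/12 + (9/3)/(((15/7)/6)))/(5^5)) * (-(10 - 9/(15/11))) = -0.01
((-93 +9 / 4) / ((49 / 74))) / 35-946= -949.92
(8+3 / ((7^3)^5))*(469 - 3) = 17698909309068902 / 4747561509943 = 3728.00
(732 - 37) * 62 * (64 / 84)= 689440 / 21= 32830.48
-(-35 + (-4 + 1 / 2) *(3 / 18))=427 / 12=35.58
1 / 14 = 0.07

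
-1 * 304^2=-92416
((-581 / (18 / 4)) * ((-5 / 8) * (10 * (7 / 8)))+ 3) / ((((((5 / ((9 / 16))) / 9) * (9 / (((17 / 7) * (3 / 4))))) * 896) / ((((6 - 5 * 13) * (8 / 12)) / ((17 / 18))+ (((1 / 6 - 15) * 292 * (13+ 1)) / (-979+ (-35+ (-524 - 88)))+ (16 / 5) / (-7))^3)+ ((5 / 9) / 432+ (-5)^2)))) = 863250911351346991577436089 / 106540387634526289920000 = 8102.57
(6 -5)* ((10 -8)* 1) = 2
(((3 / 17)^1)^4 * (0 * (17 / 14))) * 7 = 0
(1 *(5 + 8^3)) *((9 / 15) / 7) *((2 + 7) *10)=3988.29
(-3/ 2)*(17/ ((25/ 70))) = -357/ 5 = -71.40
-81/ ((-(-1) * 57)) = -27/ 19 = -1.42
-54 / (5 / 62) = -3348 / 5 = -669.60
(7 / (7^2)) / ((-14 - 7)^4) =1 / 1361367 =0.00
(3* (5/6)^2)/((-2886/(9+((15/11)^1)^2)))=-1825/232804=-0.01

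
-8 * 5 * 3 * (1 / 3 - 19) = 2240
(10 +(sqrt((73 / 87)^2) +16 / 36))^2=8673025 / 68121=127.32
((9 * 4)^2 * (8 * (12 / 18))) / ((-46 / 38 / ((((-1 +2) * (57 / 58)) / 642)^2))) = -2963088 / 221458007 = -0.01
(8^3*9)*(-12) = -55296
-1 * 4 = -4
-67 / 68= -0.99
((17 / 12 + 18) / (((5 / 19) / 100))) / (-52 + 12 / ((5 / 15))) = -22135 / 48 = -461.15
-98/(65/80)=-1568/13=-120.62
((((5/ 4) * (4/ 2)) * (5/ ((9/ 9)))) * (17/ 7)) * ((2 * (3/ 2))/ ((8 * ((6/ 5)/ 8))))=2125/ 28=75.89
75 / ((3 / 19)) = 475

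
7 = 7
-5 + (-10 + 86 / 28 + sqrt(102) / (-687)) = -167 / 14 - sqrt(102) / 687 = -11.94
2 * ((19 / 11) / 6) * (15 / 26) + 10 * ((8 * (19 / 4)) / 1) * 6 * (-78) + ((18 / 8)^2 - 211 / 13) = -406922713 / 2288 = -177850.84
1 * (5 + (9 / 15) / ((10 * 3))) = 251 / 50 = 5.02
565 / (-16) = -565 / 16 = -35.31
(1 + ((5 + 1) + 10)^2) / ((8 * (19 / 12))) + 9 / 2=471 / 19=24.79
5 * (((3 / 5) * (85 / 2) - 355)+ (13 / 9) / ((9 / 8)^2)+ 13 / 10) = -1192129 / 729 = -1635.29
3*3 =9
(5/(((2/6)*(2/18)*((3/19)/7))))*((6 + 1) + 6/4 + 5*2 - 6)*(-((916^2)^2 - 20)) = -52669120026615750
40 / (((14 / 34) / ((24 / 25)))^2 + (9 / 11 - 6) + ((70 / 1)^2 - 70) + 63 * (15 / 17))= 73244160 / 8936868587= 0.01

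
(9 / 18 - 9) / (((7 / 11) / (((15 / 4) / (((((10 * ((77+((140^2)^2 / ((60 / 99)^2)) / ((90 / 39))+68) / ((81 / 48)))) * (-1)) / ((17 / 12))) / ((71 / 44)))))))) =0.00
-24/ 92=-0.26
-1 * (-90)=90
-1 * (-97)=97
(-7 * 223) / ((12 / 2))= -1561 / 6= -260.17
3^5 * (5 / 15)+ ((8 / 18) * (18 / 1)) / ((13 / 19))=1205 / 13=92.69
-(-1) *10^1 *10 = 100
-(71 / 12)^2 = -5041 / 144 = -35.01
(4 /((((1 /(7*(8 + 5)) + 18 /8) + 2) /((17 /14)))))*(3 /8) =221 /517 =0.43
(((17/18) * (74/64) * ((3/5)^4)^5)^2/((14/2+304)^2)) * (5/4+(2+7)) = 2434727255745141198494001/14412552118301391601562500000000000000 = 0.00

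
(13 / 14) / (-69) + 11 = 10613 / 966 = 10.99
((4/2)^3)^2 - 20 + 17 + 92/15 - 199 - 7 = -2083/15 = -138.87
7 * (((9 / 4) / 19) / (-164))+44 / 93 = 542557 / 1159152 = 0.47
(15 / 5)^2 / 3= 3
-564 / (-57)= 188 / 19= 9.89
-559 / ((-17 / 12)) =6708 / 17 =394.59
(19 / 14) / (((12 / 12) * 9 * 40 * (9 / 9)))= 19 / 5040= 0.00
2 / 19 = 0.11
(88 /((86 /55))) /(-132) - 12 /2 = -829 /129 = -6.43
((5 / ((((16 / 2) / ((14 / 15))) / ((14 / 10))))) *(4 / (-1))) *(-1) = 49 / 15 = 3.27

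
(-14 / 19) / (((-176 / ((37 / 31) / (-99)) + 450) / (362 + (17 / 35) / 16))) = -2500423 / 141054480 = -0.02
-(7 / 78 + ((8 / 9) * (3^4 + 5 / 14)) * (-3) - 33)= 45475 / 182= 249.86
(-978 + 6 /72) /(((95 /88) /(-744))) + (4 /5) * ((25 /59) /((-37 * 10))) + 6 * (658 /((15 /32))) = 141515786514 /207385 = 682381.98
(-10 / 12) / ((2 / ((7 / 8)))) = -0.36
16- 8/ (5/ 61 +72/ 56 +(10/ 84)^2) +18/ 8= 7411261/ 594772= 12.46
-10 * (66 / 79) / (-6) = 110 / 79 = 1.39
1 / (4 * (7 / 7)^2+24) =1 / 28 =0.04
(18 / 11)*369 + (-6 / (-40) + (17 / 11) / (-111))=14748563 / 24420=603.95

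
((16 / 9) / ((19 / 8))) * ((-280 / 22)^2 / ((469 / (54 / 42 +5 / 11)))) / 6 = 51200 / 682803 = 0.07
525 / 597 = 175 / 199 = 0.88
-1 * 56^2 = -3136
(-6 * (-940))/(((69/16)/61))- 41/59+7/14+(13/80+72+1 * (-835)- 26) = 8574976241/108560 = 78988.36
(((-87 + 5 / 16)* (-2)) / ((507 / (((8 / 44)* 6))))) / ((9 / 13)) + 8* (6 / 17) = 147131 / 43758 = 3.36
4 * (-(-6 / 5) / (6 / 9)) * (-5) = -36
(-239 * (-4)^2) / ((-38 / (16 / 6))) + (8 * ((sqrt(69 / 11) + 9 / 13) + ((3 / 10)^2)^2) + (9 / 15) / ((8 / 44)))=8 * sqrt(759) / 11 + 128403323 / 463125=297.29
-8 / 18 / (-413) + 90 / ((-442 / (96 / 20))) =-801988 / 821457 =-0.98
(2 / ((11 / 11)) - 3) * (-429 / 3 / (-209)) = -13 / 19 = -0.68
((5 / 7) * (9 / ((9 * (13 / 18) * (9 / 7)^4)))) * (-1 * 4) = -1.45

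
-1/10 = -0.10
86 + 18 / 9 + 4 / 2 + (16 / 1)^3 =4186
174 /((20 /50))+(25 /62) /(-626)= 16883195 /38812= 435.00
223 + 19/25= 5594/25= 223.76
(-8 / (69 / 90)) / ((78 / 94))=-3760 / 299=-12.58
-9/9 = -1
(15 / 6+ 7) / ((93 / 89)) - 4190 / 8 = -191453 / 372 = -514.66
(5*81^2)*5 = 164025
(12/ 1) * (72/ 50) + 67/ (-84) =34613/ 2100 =16.48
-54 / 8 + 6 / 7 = -165 / 28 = -5.89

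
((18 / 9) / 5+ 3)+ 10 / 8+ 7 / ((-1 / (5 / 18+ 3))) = -18.29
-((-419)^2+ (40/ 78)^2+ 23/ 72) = -2136233335/ 12168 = -175561.58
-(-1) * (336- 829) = -493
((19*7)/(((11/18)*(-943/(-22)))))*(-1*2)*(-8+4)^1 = 38304/943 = 40.62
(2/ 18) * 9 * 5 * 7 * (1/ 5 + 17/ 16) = 707/ 16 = 44.19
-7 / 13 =-0.54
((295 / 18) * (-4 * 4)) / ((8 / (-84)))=8260 / 3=2753.33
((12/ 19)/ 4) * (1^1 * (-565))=-1695/ 19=-89.21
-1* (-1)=1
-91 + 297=206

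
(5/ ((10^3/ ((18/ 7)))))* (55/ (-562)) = -99/ 78680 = -0.00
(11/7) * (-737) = -8107/7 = -1158.14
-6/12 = -1/2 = -0.50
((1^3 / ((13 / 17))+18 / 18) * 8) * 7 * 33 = 55440 / 13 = 4264.62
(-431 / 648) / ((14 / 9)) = -431 / 1008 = -0.43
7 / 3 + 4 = 19 / 3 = 6.33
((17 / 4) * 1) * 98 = 833 / 2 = 416.50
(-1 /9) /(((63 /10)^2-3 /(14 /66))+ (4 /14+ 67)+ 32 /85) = -0.00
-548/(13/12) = -6576/13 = -505.85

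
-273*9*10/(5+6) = -24570/11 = -2233.64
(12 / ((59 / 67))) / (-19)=-804 / 1121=-0.72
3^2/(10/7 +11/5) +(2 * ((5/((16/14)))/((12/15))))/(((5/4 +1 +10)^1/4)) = 5380/889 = 6.05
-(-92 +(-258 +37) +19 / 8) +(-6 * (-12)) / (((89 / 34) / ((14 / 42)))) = 227693 / 712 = 319.79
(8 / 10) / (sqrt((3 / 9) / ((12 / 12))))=4* sqrt(3) / 5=1.39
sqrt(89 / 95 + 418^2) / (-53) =-sqrt(1576892555) / 5035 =-7.89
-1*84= -84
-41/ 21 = -1.95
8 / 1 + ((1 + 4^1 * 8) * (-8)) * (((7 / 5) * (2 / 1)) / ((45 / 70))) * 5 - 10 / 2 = -17239 / 3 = -5746.33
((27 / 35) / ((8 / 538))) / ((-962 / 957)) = -6950691 / 134680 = -51.61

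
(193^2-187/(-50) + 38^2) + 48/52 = 25153481/650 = 38697.66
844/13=64.92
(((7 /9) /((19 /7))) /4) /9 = 49 /6156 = 0.01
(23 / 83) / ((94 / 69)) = 1587 / 7802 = 0.20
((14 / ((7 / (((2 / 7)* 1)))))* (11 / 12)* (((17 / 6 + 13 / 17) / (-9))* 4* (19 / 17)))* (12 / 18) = -306812 / 491589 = -0.62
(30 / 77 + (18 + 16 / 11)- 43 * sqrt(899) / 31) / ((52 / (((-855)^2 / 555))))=18616770 / 37037- 2095605 * sqrt(899) / 59644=-550.82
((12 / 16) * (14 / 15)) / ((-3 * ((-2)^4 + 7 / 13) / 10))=-91 / 645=-0.14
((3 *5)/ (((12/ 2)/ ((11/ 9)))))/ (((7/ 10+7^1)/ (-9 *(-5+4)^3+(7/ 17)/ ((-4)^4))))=3.57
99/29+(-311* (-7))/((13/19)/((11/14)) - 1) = -13192124/783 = -16848.18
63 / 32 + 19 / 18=871 / 288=3.02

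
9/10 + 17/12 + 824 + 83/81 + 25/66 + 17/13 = 192052589/231660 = 829.03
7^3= 343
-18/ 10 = -9/ 5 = -1.80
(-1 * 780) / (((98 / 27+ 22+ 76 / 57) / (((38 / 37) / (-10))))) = 1539 / 518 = 2.97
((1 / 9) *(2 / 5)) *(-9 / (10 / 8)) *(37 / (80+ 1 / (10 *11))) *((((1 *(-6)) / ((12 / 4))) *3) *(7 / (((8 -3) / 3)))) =820512 / 220025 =3.73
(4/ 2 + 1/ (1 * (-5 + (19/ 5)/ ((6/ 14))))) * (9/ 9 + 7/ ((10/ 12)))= 6157/ 290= 21.23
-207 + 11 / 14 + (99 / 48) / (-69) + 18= -484917 / 2576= -188.24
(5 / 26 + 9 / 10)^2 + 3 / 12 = 1.44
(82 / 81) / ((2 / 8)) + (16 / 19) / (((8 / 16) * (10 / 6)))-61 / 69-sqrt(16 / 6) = 739063 / 176985-2 * sqrt(6) / 3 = 2.54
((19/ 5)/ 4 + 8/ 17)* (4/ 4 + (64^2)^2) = 8103395811/ 340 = 23833517.09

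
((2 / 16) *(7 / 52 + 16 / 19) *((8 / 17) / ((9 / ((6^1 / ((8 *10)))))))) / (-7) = -193 / 2821728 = -0.00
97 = 97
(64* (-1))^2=4096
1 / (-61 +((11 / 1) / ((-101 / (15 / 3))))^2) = -10201 / 619236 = -0.02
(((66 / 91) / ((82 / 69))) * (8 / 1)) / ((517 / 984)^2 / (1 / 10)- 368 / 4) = -215094528 / 3931503121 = -0.05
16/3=5.33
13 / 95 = 0.14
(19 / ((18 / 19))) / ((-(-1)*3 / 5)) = 1805 / 54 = 33.43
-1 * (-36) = 36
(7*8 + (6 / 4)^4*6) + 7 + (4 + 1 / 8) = 195 / 2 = 97.50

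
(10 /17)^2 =100 /289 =0.35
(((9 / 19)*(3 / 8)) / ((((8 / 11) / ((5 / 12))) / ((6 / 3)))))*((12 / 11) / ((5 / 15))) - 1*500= -303595 / 608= -499.33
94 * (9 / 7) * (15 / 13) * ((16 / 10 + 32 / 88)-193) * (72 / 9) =-213121.01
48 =48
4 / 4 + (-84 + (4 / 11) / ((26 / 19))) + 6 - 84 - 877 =-148396 / 143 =-1037.73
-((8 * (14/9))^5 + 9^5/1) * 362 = -129416126.38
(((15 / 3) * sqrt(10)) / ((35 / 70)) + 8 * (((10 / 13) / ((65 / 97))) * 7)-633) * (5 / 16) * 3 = -1441695 / 2704 + 75 * sqrt(10) / 8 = -503.52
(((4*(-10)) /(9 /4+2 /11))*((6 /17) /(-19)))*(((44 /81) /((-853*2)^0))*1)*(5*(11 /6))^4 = 88578050000 /75584907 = 1171.90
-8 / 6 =-4 / 3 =-1.33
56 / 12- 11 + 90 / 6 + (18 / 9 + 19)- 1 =86 / 3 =28.67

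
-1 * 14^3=-2744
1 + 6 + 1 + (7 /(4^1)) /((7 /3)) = 35 /4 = 8.75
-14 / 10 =-7 / 5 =-1.40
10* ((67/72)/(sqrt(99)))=335* sqrt(11)/1188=0.94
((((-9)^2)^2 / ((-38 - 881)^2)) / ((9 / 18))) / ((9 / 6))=8748 / 844561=0.01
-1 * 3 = -3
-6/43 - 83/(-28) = 3401/1204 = 2.82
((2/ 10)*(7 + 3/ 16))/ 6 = 23/ 96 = 0.24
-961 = -961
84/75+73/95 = 897/475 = 1.89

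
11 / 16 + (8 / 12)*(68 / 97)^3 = 40180033 / 43808304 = 0.92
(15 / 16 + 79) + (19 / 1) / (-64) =5097 / 64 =79.64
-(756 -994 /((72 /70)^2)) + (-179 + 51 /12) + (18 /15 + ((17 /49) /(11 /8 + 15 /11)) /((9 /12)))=10.16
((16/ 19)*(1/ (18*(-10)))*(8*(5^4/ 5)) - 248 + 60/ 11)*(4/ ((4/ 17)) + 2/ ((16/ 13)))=-17322293/ 3762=-4604.54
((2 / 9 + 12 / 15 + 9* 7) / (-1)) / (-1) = 2881 / 45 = 64.02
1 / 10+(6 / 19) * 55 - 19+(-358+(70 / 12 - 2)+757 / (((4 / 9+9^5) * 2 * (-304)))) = -344798135191 / 969355680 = -355.70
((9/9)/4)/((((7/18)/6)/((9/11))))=243/77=3.16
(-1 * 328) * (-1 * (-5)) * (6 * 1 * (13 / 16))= -7995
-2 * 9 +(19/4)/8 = -557/32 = -17.41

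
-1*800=-800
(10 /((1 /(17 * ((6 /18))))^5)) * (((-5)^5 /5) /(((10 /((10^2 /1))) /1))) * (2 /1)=-177482125000 /243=-730379115.23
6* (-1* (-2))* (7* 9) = 756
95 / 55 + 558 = 6157 / 11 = 559.73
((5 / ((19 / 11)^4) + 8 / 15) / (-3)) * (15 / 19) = -2140643 / 7428297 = -0.29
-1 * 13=-13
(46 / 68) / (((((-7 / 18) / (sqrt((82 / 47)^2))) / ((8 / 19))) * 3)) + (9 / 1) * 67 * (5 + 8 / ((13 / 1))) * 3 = 10157.80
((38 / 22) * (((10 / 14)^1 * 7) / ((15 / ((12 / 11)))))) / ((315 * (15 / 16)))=1216 / 571725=0.00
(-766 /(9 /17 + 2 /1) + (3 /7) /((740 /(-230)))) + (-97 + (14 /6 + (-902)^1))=-86844349 /66822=-1299.64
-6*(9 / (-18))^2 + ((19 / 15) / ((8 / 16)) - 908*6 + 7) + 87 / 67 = -10931723 / 2010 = -5438.67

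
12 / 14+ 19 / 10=193 / 70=2.76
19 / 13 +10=149 / 13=11.46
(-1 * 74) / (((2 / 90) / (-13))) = 43290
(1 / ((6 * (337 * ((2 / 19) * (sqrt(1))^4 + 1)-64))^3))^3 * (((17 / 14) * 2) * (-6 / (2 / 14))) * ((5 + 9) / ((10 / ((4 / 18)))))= -38399836035701 / 308416790636849527856196023553295675973760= -0.00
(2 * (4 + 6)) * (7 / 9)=140 / 9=15.56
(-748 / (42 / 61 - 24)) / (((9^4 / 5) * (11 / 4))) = 41480 / 4664871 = 0.01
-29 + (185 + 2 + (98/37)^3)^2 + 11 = 108390696294447/2565726409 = 42245.62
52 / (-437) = -52 / 437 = -0.12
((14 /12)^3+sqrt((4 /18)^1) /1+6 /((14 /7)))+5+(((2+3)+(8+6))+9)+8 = sqrt(2) /3+9847 /216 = 46.06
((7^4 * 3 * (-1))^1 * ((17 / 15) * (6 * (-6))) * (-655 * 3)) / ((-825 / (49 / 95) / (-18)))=-169778801304 / 26125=-6498710.10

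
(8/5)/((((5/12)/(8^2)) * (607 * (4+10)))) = 3072/106225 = 0.03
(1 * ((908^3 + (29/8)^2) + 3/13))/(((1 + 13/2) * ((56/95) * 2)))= 3944693149157/46592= 84664602.27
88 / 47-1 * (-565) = 26643 / 47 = 566.87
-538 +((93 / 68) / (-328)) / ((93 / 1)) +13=-11709601 / 22304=-525.00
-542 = -542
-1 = -1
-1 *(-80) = 80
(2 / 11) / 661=2 / 7271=0.00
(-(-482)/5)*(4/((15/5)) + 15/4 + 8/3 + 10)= 17111/10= 1711.10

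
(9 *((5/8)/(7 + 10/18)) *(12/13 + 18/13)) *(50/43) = 151875/76024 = 2.00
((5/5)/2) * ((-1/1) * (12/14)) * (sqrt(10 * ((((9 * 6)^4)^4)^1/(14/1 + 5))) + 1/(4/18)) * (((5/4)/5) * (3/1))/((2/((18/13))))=-1464114717117504 * sqrt(190)/1729-729/728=-11672312689070.09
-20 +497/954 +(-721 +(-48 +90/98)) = -36815311/46746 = -787.56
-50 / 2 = -25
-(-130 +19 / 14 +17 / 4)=124.39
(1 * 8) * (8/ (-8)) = -8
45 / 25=9 / 5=1.80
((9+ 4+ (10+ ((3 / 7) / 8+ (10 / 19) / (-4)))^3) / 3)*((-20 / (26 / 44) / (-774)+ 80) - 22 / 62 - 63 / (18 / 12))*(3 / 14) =7007979796142778305 / 2630079830117376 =2664.55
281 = 281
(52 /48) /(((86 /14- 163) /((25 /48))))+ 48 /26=15149177 /8221824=1.84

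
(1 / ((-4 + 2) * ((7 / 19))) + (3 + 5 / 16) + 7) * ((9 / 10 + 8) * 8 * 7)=89267 / 20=4463.35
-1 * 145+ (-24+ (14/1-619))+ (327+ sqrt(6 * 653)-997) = -1444+ sqrt(3918) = -1381.41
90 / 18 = 5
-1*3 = -3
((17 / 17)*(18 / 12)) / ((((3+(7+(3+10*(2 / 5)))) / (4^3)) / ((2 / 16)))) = 12 / 17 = 0.71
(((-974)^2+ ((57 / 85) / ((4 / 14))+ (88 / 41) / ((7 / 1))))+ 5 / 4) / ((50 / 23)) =2129160255023 / 4879000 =436392.76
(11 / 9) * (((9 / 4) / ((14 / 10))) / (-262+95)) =-55 / 4676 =-0.01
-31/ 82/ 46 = -31/ 3772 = -0.01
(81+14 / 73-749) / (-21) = 16250 / 511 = 31.80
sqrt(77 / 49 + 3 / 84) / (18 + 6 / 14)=sqrt(35) / 86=0.07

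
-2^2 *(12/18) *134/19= -1072/57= -18.81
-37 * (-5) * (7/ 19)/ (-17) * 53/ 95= -13727/ 6137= -2.24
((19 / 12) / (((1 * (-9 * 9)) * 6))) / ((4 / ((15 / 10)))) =-19 / 15552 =-0.00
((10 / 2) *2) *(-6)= -60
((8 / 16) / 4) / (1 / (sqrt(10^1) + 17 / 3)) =sqrt(10) / 8 + 17 / 24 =1.10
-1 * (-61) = 61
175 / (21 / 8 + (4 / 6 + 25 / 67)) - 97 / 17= 4212179 / 100181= 42.05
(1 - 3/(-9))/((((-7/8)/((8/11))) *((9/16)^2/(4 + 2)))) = -131072/6237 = -21.02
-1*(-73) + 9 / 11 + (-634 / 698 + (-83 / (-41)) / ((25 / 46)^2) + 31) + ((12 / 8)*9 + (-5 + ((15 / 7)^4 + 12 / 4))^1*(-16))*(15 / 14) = -1335551810505749 / 6613512482500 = -201.94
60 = 60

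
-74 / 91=-0.81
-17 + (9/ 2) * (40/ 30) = -11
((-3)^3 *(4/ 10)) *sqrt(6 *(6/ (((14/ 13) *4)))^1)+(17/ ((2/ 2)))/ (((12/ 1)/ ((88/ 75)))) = 374/ 225 - 81 *sqrt(182)/ 35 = -29.56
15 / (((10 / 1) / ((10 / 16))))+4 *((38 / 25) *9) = 22263 / 400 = 55.66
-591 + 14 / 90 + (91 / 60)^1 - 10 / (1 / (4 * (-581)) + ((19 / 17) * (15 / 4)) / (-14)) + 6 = -2345092511 / 4264020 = -549.97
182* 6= 1092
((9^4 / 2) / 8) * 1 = 6561 / 16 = 410.06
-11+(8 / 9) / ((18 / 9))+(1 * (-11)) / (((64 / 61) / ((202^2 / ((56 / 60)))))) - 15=-924109105 / 2016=-458387.45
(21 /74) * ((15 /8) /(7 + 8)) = 21 /592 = 0.04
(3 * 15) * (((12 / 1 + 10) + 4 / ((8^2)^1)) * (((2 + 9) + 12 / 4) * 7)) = 778365 / 8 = 97295.62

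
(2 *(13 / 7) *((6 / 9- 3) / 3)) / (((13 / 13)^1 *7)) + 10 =604 / 63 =9.59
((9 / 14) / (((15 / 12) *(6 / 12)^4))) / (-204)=-24 / 595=-0.04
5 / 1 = 5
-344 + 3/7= -343.57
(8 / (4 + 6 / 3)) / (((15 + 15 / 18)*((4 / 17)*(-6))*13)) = -17 / 3705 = -0.00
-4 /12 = -1 /3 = -0.33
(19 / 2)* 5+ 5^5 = 6345 / 2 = 3172.50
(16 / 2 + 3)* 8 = 88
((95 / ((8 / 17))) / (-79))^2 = 6.53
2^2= 4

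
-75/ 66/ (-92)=25/ 2024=0.01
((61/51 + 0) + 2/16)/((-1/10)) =-2695/204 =-13.21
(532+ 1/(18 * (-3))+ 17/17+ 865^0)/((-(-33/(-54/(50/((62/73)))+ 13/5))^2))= -745052239/536604750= -1.39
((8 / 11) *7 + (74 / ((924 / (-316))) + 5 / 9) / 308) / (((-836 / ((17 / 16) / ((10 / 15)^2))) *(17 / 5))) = -0.00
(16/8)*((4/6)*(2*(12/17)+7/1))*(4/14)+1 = 1501/357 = 4.20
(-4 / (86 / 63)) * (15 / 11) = -1890 / 473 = -4.00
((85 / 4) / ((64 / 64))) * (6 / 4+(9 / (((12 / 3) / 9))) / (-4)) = -4845 / 64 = -75.70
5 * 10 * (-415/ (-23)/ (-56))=-10375/ 644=-16.11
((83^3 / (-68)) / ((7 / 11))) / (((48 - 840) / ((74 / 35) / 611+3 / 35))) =1.49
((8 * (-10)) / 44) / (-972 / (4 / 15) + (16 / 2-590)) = 20 / 46497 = 0.00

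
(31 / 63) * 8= 3.94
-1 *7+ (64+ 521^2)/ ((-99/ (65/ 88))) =-17708809/ 8712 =-2032.69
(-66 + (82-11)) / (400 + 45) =1 / 89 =0.01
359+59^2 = 3840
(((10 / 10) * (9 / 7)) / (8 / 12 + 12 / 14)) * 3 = 81 / 32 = 2.53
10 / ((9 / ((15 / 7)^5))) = 50.20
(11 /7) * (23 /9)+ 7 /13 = 3730 /819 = 4.55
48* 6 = 288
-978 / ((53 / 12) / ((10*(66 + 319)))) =-45183600 / 53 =-852520.75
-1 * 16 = -16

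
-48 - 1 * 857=-905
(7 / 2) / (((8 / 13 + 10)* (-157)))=-91 / 43332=-0.00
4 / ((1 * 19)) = 4 / 19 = 0.21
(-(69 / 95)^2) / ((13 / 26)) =-9522 / 9025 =-1.06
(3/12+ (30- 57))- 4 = -123/4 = -30.75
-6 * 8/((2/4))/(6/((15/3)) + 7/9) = -4320/89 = -48.54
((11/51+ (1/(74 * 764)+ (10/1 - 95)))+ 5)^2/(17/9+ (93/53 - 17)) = -2804795573545647917/5885123817861824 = -476.59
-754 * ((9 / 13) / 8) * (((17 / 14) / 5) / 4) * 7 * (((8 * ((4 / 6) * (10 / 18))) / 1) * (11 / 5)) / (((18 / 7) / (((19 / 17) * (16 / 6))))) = -84854 / 405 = -209.52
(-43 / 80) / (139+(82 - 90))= -43 / 10480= -0.00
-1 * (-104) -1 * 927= -823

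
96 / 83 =1.16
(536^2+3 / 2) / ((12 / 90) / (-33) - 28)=-284424525 / 27724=-10259.14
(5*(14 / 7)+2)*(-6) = -72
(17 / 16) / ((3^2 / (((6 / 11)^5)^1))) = 918 / 161051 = 0.01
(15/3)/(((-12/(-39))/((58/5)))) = 377/2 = 188.50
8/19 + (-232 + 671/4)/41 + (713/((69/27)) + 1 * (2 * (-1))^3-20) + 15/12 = 195610/779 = 251.10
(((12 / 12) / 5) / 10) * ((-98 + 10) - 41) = -129 / 50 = -2.58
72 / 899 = 0.08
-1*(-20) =20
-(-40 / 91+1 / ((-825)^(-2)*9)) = -6881835 / 91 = -75624.56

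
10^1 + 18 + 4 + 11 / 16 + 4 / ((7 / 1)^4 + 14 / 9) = 11309405 / 345968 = 32.69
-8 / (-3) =8 / 3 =2.67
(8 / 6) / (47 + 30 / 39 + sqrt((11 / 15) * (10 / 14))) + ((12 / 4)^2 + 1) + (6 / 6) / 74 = 10.04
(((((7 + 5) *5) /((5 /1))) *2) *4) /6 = 16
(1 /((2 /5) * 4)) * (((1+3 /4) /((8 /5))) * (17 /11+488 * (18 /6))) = 2821175 /2816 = 1001.84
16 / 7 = 2.29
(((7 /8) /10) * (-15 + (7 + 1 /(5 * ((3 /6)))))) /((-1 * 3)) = 133 /600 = 0.22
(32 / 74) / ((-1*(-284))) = 4 / 2627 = 0.00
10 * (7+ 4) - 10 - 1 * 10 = 90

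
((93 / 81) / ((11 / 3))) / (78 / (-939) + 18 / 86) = 417229 / 168201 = 2.48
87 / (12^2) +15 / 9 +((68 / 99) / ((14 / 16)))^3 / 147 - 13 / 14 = 1053265069393 / 782775134064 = 1.35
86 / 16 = 43 / 8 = 5.38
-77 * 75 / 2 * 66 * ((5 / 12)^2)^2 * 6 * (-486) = 1071984375 / 64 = 16749755.86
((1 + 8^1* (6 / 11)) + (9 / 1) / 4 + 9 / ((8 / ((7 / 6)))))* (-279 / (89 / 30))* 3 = -19723905 / 7832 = -2518.37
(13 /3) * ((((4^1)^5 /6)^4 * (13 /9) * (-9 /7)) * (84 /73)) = -46454366273536 /5913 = -7856310886.78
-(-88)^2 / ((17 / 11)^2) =-937024 / 289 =-3242.30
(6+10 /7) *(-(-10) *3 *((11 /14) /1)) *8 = 68640 /49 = 1400.82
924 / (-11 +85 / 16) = -2112 / 13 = -162.46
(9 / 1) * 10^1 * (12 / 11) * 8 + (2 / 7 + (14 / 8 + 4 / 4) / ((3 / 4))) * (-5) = 176875 / 231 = 765.69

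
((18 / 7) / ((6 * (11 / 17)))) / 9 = 17 / 231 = 0.07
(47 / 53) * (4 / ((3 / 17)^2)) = 54332 / 477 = 113.90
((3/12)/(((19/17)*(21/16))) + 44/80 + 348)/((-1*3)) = -2782789/23940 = -116.24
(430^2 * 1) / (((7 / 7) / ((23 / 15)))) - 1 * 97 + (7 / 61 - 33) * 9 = 51811027 / 183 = 283120.37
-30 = -30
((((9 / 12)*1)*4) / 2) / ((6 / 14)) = 7 / 2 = 3.50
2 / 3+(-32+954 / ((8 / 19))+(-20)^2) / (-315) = -277 / 36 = -7.69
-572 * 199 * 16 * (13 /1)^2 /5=-307790912 /5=-61558182.40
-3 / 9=-1 / 3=-0.33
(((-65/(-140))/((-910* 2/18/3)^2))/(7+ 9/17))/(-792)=-1377/20090470400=-0.00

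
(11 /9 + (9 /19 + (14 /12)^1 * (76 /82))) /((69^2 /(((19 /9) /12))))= 0.00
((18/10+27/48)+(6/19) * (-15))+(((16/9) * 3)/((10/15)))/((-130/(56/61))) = -2930033/1205360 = -2.43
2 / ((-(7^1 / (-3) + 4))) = -6 / 5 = -1.20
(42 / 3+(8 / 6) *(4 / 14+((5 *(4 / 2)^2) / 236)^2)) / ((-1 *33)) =-350654 / 804111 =-0.44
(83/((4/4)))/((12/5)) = 415/12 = 34.58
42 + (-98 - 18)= -74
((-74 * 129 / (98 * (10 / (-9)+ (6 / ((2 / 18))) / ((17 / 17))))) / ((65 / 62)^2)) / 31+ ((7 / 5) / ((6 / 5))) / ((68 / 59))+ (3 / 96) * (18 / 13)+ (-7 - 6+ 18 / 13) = -12551238041 / 1182526800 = -10.61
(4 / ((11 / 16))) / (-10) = -32 / 55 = -0.58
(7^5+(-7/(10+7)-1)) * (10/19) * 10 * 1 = 28569500/323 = 88450.46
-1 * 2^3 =-8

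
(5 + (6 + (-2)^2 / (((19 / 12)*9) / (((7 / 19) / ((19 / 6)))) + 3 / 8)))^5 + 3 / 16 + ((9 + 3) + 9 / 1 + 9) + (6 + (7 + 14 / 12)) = 3605226021553492711 / 22051266450000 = 163492.92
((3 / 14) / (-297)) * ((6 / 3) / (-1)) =1 / 693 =0.00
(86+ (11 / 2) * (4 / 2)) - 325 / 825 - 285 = -6217 / 33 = -188.39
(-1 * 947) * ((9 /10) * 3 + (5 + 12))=-186559 /10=-18655.90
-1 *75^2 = -5625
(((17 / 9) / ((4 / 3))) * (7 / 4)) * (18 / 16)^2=3.14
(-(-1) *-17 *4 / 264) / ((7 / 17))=-289 / 462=-0.63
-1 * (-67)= 67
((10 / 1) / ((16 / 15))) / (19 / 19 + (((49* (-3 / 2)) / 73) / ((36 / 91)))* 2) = -16425 / 7166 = -2.29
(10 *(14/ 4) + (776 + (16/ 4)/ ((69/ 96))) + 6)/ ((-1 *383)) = -18919/ 8809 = -2.15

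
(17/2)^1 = 17/2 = 8.50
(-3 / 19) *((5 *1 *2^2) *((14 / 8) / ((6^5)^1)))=-35 / 49248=-0.00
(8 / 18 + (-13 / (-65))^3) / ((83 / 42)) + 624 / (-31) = -19.90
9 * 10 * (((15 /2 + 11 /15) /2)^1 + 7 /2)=1371 /2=685.50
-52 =-52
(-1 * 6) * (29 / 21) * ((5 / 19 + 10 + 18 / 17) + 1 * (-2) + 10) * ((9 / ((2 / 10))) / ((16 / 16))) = -16289010 / 2261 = -7204.34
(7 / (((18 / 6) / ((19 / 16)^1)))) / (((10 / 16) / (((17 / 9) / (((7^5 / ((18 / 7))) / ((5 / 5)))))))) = 323 / 252105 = 0.00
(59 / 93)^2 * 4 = 13924 / 8649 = 1.61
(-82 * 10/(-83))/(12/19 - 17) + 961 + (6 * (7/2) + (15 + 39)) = 26726688/25813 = 1035.40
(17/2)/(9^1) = 0.94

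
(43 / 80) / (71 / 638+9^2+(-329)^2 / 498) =79431 / 44106400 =0.00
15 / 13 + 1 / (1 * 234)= 271 / 234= 1.16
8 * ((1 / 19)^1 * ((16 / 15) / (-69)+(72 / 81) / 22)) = 2272 / 216315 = 0.01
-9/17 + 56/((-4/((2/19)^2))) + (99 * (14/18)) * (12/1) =5666387/6137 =923.32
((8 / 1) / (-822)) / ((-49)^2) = -4 / 986811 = -0.00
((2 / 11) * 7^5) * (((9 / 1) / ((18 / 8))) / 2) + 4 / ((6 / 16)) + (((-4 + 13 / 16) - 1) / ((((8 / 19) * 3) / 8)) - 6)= 3215405 / 528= 6089.78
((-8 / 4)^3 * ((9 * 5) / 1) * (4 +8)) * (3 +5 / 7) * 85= -9547200 / 7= -1363885.71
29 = 29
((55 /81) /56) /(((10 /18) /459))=10.02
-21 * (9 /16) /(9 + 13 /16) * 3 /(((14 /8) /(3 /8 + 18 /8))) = -1701 /314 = -5.42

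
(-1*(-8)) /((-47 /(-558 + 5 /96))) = 53563 /564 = 94.97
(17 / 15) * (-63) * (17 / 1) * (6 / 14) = -2601 / 5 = -520.20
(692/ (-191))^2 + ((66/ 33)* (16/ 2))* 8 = 5148432/ 36481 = 141.13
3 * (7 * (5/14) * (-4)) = -30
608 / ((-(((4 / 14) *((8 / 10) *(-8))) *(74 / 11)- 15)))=234080 / 10511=22.27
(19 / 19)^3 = 1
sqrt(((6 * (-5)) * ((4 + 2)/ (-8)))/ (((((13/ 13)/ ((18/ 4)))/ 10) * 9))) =15 * sqrt(2)/ 2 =10.61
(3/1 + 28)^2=961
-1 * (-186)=186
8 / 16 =1 / 2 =0.50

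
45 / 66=15 / 22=0.68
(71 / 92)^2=5041 / 8464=0.60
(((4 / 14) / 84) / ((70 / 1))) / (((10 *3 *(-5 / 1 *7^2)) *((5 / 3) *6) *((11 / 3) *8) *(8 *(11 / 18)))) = -3 / 650767040000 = -0.00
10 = 10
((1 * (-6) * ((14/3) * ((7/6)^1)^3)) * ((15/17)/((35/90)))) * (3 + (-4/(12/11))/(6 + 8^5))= -72263975/238782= -302.64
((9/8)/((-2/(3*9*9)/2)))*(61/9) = -14823/8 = -1852.88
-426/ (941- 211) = -213/ 365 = -0.58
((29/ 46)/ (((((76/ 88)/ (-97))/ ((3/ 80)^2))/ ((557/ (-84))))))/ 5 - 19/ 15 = -1332780341/ 1174656000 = -1.13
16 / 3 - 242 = -710 / 3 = -236.67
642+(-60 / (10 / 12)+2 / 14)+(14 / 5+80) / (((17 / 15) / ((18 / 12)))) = 80888 / 119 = 679.73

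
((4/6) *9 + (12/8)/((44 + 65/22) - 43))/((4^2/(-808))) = -322.16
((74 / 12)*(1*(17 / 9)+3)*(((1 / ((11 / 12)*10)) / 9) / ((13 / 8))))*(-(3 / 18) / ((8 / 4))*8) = -2368 / 15795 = -0.15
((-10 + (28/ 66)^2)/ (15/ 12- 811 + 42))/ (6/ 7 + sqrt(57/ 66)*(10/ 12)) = 0.01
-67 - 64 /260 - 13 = -5216 /65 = -80.25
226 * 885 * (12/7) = 342874.29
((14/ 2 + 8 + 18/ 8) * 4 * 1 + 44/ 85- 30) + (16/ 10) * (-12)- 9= 11.32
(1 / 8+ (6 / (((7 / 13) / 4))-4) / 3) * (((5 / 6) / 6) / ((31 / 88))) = 126115 / 23436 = 5.38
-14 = -14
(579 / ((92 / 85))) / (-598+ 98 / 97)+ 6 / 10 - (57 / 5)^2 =-130.26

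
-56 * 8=-448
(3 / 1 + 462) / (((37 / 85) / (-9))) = -9614.19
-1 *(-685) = 685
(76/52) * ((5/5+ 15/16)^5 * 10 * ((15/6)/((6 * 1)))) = 13598846725/81788928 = 166.27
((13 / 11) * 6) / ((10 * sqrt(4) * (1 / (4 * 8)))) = 11.35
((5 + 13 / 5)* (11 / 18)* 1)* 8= 1672 / 45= 37.16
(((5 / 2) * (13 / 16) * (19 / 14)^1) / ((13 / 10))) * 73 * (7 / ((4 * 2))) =34675 / 256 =135.45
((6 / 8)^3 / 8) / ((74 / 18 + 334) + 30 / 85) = 4131 / 26513920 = 0.00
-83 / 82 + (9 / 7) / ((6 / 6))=157 / 574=0.27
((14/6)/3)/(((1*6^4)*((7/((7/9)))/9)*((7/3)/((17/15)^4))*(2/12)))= 83521/32805000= 0.00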